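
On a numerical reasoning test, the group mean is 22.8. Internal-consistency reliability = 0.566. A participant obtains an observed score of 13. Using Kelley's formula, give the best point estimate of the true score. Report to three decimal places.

Weight the observed score by reliability and the mean by (1 − reliability): T̂ = 0.566·13 + 0.434·22.8 = 7.358 + 9.8952 = 17.2532.

17.253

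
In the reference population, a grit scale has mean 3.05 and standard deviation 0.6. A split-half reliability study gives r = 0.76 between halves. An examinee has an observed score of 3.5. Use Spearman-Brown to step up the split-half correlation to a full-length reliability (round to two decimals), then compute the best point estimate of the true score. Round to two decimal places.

3.44

Spearman-Brown: ρ = 2r/(1 + r) = 2(0.76)/(1 + 0.76) = 1.520/1.76 = 0.8636 → 0.86
T̂ = 0.86(3.5) + 0.14(3.05) = 3.010 + 0.4270 = 3.437 → 3.44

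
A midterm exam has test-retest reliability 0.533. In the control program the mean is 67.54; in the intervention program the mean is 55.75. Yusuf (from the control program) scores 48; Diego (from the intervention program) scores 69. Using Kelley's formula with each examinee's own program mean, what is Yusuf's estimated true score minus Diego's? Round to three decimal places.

T̂_Yusuf = 0.533(48) + 0.467(67.54) = 57.12518
T̂_Diego = 0.533(69) + 0.467(55.75) = 62.81225
Difference = 57.12518 − 62.81225 = -5.68707

-5.687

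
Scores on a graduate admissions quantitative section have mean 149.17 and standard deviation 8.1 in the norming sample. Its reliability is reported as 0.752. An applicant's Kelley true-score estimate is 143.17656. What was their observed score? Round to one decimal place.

141.2

T̂ = ρX + (1 − ρ)μ  ⇒  X = (T̂ − (1 − ρ)μ) / ρ
X = (143.17656 − 0.248 × 149.17) / 0.752 = (143.17656 − 36.99416) / 0.752 = 106.18240 / 0.752 = 141.200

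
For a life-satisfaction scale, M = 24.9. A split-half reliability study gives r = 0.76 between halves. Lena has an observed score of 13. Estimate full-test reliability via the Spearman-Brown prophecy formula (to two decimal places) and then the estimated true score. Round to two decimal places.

Spearman-Brown: ρ = 2r/(1 + r) = 2(0.76)/(1 + 0.76) = 1.520/1.76 = 0.8636 → 0.86
Kelley's formula gives T̂ = 0.86·13 + 0.14·24.9 = 11.18 + 3.486 = 14.666.

14.67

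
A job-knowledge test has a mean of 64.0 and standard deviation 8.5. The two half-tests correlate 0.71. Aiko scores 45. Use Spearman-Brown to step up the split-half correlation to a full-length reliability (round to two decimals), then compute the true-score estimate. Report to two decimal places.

Spearman-Brown: ρ = 2r/(1 + r) = 2(0.71)/(1 + 0.71) = 1.420/1.71 = 0.8304 → 0.83
T̂ = 0.83(45) + 0.17(64.0) = 37.35 + 10.880 = 48.230 → 48.23

48.23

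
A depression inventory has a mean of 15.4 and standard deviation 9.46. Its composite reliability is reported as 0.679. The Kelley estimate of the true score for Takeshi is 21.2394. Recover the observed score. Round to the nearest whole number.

T̂ = ρX + (1 − ρ)μ  ⇒  X = (T̂ − (1 − ρ)μ) / ρ
X = (21.2394 − 0.321 × 15.4) / 0.679 = (21.2394 − 4.9434) / 0.679 = 16.2960 / 0.679 = 24.00

24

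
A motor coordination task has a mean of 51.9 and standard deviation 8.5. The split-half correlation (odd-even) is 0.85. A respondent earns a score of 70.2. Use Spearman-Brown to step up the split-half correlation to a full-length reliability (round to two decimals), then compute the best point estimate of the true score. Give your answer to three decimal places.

68.736

Spearman-Brown: ρ = 2r/(1 + r) = 2(0.85)/(1 + 0.85) = 1.700/1.85 = 0.9189 → 0.92
T̂ = ρX + (1 − ρ)μ
  = 0.92 × 70.2 + 0.08 × 51.9
  = 64.584 + 4.152
  = 68.7360
  ≈ 68.736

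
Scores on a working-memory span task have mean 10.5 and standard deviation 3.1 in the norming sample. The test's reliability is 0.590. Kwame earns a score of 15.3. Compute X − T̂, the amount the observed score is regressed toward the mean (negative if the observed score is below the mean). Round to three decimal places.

1.968

T̂ = ρX + (1 − ρ)μ
  = 0.590 × 15.3 + 0.410 × 10.5
  = 9.0270 + 4.3050
  = 13.33200
  ≈ 13.3320
X − T̂ = 15.3 − 13.3320 = 1.9680 → 1.968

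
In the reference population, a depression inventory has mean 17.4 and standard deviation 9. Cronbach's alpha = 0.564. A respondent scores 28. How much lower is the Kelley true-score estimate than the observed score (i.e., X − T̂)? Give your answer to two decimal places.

T̂ = ρX + (1 − ρ)μ
  = 0.564 × 28 + 0.436 × 17.4
  = 15.792 + 7.5864
  = 23.3784
  ≈ 23.378
X − T̂ = 28 − 23.378 = 4.622 → 4.62

4.62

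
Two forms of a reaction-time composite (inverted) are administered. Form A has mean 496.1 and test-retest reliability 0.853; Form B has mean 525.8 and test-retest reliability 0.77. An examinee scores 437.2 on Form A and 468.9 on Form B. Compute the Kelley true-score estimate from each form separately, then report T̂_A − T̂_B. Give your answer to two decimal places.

T̂_A = 0.853(437.2) + 0.147(496.1) = 445.8583
T̂_B = 0.77(468.9) + 0.23(525.8) = 481.9870
T̂_A − T̂_B = -36.1287

-36.13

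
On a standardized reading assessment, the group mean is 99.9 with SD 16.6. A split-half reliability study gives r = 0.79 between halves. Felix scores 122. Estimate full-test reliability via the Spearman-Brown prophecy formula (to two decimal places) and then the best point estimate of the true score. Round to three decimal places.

119.348

Spearman-Brown: ρ = 2r/(1 + r) = 2(0.79)/(1 + 0.79) = 1.580/1.79 = 0.8827 → 0.88
Kelley's formula gives T̂ = 0.88·122 + 0.12·99.9 = 107.36 + 11.988 = 119.3480.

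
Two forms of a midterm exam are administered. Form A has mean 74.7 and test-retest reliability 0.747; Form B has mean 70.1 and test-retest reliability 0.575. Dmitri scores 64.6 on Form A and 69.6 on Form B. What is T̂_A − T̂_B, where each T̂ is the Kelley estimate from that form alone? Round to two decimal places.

-2.66

T̂_A = 0.747(64.6) + 0.253(74.7) = 67.1553
T̂_B = 0.575(69.6) + 0.425(70.1) = 69.8125
T̂_A − T̂_B = -2.6572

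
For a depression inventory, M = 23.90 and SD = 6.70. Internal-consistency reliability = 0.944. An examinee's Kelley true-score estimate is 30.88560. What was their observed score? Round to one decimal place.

T̂ = ρX + (1 − ρ)μ  ⇒  X = (T̂ − (1 − ρ)μ) / ρ
X = (30.88560 − 0.056 × 23.90) / 0.944 = (30.88560 − 1.33840) / 0.944 = 29.54720 / 0.944 = 31.300

31.3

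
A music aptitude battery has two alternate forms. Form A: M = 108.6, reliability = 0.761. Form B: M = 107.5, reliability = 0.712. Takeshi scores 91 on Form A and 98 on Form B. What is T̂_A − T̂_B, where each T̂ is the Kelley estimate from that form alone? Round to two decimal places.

-5.53

T̂_A = 0.761(91) + 0.239(108.6) = 95.2064
T̂_B = 0.712(98) + 0.288(107.5) = 100.7360
T̂_A − T̂_B = -5.5296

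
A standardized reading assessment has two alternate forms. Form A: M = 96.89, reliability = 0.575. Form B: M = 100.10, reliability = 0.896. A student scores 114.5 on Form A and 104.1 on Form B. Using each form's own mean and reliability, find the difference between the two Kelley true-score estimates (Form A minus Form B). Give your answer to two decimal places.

T̂_A = 0.575(114.5) + 0.425(96.89) = 107.0157
T̂_B = 0.896(104.1) + 0.104(100.10) = 103.6840
T̂_A − T̂_B = 3.3317

3.33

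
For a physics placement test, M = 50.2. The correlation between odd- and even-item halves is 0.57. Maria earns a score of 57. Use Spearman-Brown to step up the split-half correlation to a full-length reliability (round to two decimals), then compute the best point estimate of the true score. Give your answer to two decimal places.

55.16

Spearman-Brown: ρ = 2r/(1 + r) = 2(0.57)/(1 + 0.57) = 1.140/1.57 = 0.7261 → 0.73
Weight the observed score by reliability and the mean by (1 − reliability): T̂ = 0.73·57 + 0.27·50.2 = 41.61 + 13.554 = 55.164.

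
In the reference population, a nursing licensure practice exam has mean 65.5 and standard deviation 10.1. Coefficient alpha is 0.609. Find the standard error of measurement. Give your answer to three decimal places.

SEM = SD · √(1 − ρ) = 10.1 × √0.391 = 10.1 × 0.6253 = 6.3155

6.316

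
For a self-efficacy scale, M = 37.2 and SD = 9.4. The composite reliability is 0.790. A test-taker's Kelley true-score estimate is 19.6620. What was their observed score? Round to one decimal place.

T̂ = ρX + (1 − ρ)μ  ⇒  X = (T̂ − (1 − ρ)μ) / ρ
X = (19.6620 − 0.210 × 37.2) / 0.790 = (19.6620 − 7.8120) / 0.790 = 11.8500 / 0.790 = 15.000

15.0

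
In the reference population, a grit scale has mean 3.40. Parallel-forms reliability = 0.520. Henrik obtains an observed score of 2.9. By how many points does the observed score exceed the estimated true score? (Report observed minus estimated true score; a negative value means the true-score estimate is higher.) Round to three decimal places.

Kelley's formula gives T̂ = 0.520·2.9 + 0.480·3.40 = 1.5080 + 1.63200 = 3.14000.
X − T̂ = 2.9 − 3.1400 = -0.2400 → -0.240

-0.240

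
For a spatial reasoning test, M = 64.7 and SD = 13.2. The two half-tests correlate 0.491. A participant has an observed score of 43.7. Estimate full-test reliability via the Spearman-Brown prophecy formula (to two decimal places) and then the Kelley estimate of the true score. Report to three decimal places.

Spearman-Brown: ρ = 2r/(1 + r) = 2(0.491)/(1 + 0.491) = 0.9820/1.491 = 0.6586 → 0.66
T̂ = ρX + (1 − ρ)μ
  = 0.66 × 43.7 + 0.34 × 64.7
  = 28.842 + 21.998
  = 50.8400
  ≈ 50.840

50.840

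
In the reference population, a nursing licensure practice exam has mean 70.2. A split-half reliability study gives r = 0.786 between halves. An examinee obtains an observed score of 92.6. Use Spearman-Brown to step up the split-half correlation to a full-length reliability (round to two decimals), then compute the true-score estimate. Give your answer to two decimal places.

89.91

Spearman-Brown: ρ = 2r/(1 + r) = 2(0.786)/(1 + 0.786) = 1.5720/1.786 = 0.8802 → 0.88
T̂ = 0.88(92.6) + 0.12(70.2) = 81.488 + 8.424 = 89.912 → 89.91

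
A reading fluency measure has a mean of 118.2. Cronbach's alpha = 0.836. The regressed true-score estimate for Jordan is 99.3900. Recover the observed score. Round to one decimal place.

T̂ = ρX + (1 − ρ)μ  ⇒  X = (T̂ − (1 − ρ)μ) / ρ
X = (99.3900 − 0.164 × 118.2) / 0.836 = (99.3900 − 19.3848) / 0.836 = 80.0052 / 0.836 = 95.700

95.7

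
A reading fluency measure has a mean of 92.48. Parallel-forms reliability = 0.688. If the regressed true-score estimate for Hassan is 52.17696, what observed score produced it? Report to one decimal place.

T̂ = ρX + (1 − ρ)μ  ⇒  X = (T̂ − (1 − ρ)μ) / ρ
X = (52.17696 − 0.312 × 92.48) / 0.688 = (52.17696 − 28.85376) / 0.688 = 23.32320 / 0.688 = 33.900

33.9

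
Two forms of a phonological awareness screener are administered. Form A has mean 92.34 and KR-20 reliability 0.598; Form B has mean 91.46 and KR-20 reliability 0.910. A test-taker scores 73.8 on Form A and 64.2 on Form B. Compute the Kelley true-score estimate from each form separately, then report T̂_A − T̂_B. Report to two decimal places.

T̂_A = 0.598(73.8) + 0.402(92.34) = 81.2531
T̂_B = 0.910(64.2) + 0.090(91.46) = 66.6534
T̂_A − T̂_B = 14.5997

14.60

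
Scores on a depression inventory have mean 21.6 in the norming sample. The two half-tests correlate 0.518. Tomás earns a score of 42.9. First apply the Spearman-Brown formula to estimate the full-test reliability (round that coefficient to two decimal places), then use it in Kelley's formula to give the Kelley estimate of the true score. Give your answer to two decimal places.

36.08

Spearman-Brown: ρ = 2r/(1 + r) = 2(0.518)/(1 + 0.518) = 1.0360/1.518 = 0.6825 → 0.68
T̂ = 0.68(42.9) + 0.32(21.6) = 29.172 + 6.912 = 36.084 → 36.08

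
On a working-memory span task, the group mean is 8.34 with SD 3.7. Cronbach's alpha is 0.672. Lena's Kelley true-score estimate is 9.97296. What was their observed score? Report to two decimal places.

10.77

T̂ = ρX + (1 − ρ)μ  ⇒  X = (T̂ − (1 − ρ)μ) / ρ
X = (9.97296 − 0.328 × 8.34) / 0.672 = (9.97296 − 2.73552) / 0.672 = 7.23744 / 0.672 = 10.7700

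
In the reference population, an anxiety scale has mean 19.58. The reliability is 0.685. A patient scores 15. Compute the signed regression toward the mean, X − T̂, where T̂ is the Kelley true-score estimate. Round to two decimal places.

Weight the observed score by reliability and the mean by (1 − reliability): T̂ = 0.685·15 + 0.315·19.58 = 10.275 + 6.16770 = 16.4427.
X − T̂ = 15 − 16.443 = -1.443 → -1.44

-1.44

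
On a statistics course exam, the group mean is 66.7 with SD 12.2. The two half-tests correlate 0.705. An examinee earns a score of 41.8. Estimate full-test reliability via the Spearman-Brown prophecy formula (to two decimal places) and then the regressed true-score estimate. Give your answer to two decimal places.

46.03

Spearman-Brown: ρ = 2r/(1 + r) = 2(0.705)/(1 + 0.705) = 1.4100/1.705 = 0.8270 → 0.83
Regress the observed score toward the mean by the unreliability: T̂ = 0.83·41.8 + 0.17·66.7 = 34.694 + 11.339 = 46.033.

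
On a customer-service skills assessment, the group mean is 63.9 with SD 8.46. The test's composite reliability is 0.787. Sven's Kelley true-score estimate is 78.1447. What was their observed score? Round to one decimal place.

T̂ = ρX + (1 − ρ)μ  ⇒  X = (T̂ − (1 − ρ)μ) / ρ
X = (78.1447 − 0.213 × 63.9) / 0.787 = (78.1447 − 13.6107) / 0.787 = 64.5340 / 0.787 = 82.000

82.0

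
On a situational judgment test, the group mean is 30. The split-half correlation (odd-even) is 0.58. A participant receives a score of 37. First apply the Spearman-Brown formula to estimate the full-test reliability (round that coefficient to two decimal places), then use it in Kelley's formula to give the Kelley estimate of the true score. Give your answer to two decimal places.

Spearman-Brown: ρ = 2r/(1 + r) = 2(0.58)/(1 + 0.58) = 1.160/1.58 = 0.7342 → 0.73
Weight the observed score by reliability and the mean by (1 − reliability): T̂ = 0.73·37 + 0.27·30 = 27.01 + 8.10 = 35.110.

35.11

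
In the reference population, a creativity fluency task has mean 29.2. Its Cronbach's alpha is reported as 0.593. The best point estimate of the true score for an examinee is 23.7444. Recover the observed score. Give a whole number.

T̂ = ρX + (1 − ρ)μ  ⇒  X = (T̂ − (1 − ρ)μ) / ρ
X = (23.7444 − 0.407 × 29.2) / 0.593 = (23.7444 − 11.8844) / 0.593 = 11.8600 / 0.593 = 20.00

20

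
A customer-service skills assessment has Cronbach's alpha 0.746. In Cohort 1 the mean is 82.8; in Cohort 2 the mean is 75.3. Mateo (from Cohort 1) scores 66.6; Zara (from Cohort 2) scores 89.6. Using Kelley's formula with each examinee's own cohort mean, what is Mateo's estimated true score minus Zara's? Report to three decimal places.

T̂_Mateo = 0.746(66.6) + 0.254(82.8) = 70.71480
T̂_Zara = 0.746(89.6) + 0.254(75.3) = 85.96780
Difference = 70.71480 − 85.96780 = -15.25300

-15.253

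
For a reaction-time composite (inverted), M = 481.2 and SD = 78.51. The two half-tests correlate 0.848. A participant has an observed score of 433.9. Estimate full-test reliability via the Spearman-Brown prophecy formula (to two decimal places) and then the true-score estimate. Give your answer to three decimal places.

437.684

Spearman-Brown: ρ = 2r/(1 + r) = 2(0.848)/(1 + 0.848) = 1.6960/1.848 = 0.9177 → 0.92
T̂ = ρX + (1 − ρ)μ
  = 0.92 × 433.9 + 0.08 × 481.2
  = 399.188 + 38.496
  = 437.6840
  ≈ 437.684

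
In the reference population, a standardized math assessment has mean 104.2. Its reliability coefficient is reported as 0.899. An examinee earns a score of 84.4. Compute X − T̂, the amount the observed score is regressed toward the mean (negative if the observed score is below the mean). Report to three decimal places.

T̂ = 0.899(84.4) + 0.101(104.2) = 75.8756 + 10.5242 = 86.39980 → 86.3998
X − T̂ = 84.4 − 86.3998 = -1.9998 → -2.000

-2.000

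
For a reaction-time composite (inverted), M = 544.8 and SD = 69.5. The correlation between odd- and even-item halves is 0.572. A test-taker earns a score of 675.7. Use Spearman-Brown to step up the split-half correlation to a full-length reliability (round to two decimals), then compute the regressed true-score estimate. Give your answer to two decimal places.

640.36

Spearman-Brown: ρ = 2r/(1 + r) = 2(0.572)/(1 + 0.572) = 1.1440/1.572 = 0.7277 → 0.73
T̂ = ρX + (1 − ρ)μ
  = 0.73 × 675.7 + 0.27 × 544.8
  = 493.261 + 147.096
  = 640.357
  ≈ 640.36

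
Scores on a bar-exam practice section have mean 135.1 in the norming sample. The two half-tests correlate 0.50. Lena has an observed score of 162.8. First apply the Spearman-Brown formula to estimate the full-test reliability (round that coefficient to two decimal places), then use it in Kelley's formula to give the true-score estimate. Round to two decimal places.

Spearman-Brown: ρ = 2r/(1 + r) = 2(0.50)/(1 + 0.50) = 1.000/1.50 = 0.6667 → 0.67
Kelley's formula gives T̂ = 0.67·162.8 + 0.33·135.1 = 109.076 + 44.583 = 153.659.

153.66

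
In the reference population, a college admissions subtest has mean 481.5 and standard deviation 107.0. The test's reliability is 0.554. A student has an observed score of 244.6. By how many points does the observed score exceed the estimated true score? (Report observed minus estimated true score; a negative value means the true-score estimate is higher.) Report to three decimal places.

Kelley's formula gives T̂ = 0.554·244.6 + 0.446·481.5 = 135.5084 + 214.7490 = 350.25740.
X − T̂ = 244.6 − 350.2574 = -105.6574 → -105.657

-105.657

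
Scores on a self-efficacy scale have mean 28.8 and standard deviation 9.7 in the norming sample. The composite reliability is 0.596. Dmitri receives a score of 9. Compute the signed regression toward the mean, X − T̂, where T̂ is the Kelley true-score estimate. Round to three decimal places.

T̂ = 0.596(9) + 0.404(28.8) = 5.364 + 11.6352 = 16.99920 → 16.9992
X − T̂ = 9 − 16.9992 = -7.9992 → -7.999

-7.999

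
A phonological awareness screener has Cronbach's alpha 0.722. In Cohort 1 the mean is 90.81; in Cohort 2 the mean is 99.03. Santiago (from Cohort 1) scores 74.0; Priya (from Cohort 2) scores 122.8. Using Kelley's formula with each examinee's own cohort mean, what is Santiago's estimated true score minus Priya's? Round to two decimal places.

T̂_Santiago = 0.722(74.0) + 0.278(90.81) = 78.6732
T̂_Priya = 0.722(122.8) + 0.278(99.03) = 116.1919
Difference = 78.6732 − 116.1919 = -37.5188

-37.52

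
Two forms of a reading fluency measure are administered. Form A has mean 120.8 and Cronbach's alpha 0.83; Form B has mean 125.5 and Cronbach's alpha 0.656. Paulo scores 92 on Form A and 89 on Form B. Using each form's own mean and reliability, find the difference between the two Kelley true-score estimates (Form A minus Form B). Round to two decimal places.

T̂_A = 0.83(92) + 0.17(120.8) = 96.8960
T̂_B = 0.656(89) + 0.344(125.5) = 101.5560
T̂_A − T̂_B = -4.6600

-4.66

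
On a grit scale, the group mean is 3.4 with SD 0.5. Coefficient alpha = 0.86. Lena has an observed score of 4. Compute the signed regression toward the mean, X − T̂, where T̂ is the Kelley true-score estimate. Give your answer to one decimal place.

0.1

T̂ = 0.86(4) + 0.14(3.4) = 3.44 + 0.476 = 3.916 → 3.92
X − T̂ = 4 − 3.92 = 0.08 → 0.1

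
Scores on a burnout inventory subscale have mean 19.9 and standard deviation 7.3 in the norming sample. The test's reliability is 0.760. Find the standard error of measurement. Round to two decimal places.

SEM = SD · √(1 − ρ) = 7.3 × √0.240 = 7.3 × 0.4899 = 3.576

3.58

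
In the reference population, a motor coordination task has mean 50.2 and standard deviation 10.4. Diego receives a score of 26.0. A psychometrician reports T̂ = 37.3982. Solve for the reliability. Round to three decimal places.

T̂ = ρX + (1 − ρ)μ  ⇒  T̂ − μ = ρ(X − μ)
ρ = (T̂ − μ)/(X − μ) = (37.3982 − 50.2) / (26.0 − 50.2) = -12.8018 / -24.2 = 0.52900

0.529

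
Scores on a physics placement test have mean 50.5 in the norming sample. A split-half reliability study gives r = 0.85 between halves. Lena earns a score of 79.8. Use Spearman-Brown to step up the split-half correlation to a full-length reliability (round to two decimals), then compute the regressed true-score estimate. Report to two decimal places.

77.46

Spearman-Brown: ρ = 2r/(1 + r) = 2(0.85)/(1 + 0.85) = 1.700/1.85 = 0.9189 → 0.92
Regress the observed score toward the mean by the unreliability: T̂ = 0.92·79.8 + 0.08·50.5 = 73.416 + 4.040 = 77.456.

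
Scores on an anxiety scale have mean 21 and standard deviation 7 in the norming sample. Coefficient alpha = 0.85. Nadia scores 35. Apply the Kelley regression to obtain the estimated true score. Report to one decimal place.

T̂ = ρX + (1 − ρ)μ
  = 0.85 × 35 + 0.15 × 21
  = 29.75 + 3.15
  = 32.90
  ≈ 32.9

32.9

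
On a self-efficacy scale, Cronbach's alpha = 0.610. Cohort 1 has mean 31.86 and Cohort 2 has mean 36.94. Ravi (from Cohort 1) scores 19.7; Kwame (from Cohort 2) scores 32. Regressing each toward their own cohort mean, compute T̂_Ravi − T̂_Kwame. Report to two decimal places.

T̂_Ravi = 0.610(19.7) + 0.390(31.86) = 24.4424
T̂_Kwame = 0.610(32) + 0.390(36.94) = 33.9266
Difference = 24.4424 − 33.9266 = -9.4842

-9.48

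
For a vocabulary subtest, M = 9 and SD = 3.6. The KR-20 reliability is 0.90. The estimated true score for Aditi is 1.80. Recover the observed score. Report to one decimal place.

1.0

T̂ = ρX + (1 − ρ)μ  ⇒  X = (T̂ − (1 − ρ)μ) / ρ
X = (1.80 − 0.10 × 9) / 0.90 = (1.80 − 0.90) / 0.90 = 0.90 / 0.90 = 1.000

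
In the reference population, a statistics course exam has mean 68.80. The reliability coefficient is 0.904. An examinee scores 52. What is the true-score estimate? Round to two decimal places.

53.61

T̂ = 0.904(52) + 0.096(68.80) = 47.008 + 6.60480 = 53.613 → 53.61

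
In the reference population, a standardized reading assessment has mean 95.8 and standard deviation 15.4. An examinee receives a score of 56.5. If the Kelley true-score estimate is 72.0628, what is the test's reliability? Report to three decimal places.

T̂ = ρX + (1 − ρ)μ  ⇒  T̂ − μ = ρ(X − μ)
ρ = (T̂ − μ)/(X − μ) = (72.0628 − 95.8) / (56.5 − 95.8) = -23.7372 / -39.3 = 0.60400

0.604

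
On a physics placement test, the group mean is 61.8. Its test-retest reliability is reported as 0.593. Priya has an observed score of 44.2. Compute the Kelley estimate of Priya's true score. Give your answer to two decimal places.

51.36

T̂ = 0.593(44.2) + 0.407(61.8) = 26.2106 + 25.1526 = 51.363 → 51.36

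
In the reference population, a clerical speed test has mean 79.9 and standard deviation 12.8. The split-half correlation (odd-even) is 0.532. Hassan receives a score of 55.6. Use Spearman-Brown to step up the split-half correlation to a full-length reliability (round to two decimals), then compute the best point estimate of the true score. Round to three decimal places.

63.133

Spearman-Brown: ρ = 2r/(1 + r) = 2(0.532)/(1 + 0.532) = 1.0640/1.532 = 0.6945 → 0.69
T̂ = 0.69(55.6) + 0.31(79.9) = 38.364 + 24.769 = 63.1330 → 63.133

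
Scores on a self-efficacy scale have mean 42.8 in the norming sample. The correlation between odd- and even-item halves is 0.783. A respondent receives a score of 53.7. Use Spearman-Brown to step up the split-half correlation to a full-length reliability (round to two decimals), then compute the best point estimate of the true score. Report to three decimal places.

52.392

Spearman-Brown: ρ = 2r/(1 + r) = 2(0.783)/(1 + 0.783) = 1.5660/1.783 = 0.8783 → 0.88
Regress the observed score toward the mean by the unreliability: T̂ = 0.88·53.7 + 0.12·42.8 = 47.256 + 5.136 = 52.3920.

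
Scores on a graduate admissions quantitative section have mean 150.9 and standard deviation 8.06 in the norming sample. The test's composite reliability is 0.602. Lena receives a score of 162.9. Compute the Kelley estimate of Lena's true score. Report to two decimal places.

T̂ = ρX + (1 − ρ)μ
  = 0.602 × 162.9 + 0.398 × 150.9
  = 98.0658 + 60.0582
  = 158.124
  ≈ 158.12

158.12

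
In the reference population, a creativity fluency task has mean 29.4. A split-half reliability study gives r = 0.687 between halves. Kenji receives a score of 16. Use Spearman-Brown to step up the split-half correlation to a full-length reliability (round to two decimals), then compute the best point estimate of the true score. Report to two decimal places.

18.55

Spearman-Brown: ρ = 2r/(1 + r) = 2(0.687)/(1 + 0.687) = 1.3740/1.687 = 0.8145 → 0.81
Weight the observed score by reliability and the mean by (1 − reliability): T̂ = 0.81·16 + 0.19·29.4 = 12.96 + 5.586 = 18.546.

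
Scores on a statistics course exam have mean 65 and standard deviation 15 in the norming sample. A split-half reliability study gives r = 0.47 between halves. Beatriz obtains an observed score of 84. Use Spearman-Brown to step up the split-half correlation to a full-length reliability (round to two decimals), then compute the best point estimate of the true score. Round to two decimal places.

Spearman-Brown: ρ = 2r/(1 + r) = 2(0.47)/(1 + 0.47) = 0.940/1.47 = 0.6395 → 0.64
T̂ = 0.64(84) + 0.36(65) = 53.76 + 23.40 = 77.160 → 77.16

77.16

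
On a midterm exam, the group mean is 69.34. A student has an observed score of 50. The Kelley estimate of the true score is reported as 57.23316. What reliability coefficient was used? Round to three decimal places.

T̂ = ρX + (1 − ρ)μ  ⇒  T̂ − μ = ρ(X − μ)
ρ = (T̂ − μ)/(X − μ) = (57.23316 − 69.34) / (50 − 69.34) = -12.10684 / -19.34 = 0.62600

0.626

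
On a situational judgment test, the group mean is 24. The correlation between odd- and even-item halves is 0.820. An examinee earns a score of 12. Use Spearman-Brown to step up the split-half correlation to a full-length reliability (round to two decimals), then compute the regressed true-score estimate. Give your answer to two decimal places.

13.20

Spearman-Brown: ρ = 2r/(1 + r) = 2(0.820)/(1 + 0.820) = 1.6400/1.820 = 0.9011 → 0.90
Kelley's formula gives T̂ = 0.90·12 + 0.10·24 = 10.80 + 2.40 = 13.200.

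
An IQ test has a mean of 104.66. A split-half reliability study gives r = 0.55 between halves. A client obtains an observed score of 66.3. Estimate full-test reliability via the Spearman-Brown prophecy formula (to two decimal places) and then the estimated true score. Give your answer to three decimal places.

77.424

Spearman-Brown: ρ = 2r/(1 + r) = 2(0.55)/(1 + 0.55) = 1.100/1.55 = 0.7097 → 0.71
Weight the observed score by reliability and the mean by (1 − reliability): T̂ = 0.71·66.3 + 0.29·104.66 = 47.073 + 30.3514 = 77.4244.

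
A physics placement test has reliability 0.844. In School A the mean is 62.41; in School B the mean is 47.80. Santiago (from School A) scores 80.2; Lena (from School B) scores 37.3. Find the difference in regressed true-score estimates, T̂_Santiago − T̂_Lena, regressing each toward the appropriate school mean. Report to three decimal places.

T̂_Santiago = 0.844(80.2) + 0.156(62.41) = 77.42476
T̂_Lena = 0.844(37.3) + 0.156(47.80) = 38.93800
Difference = 77.42476 − 38.93800 = 38.48676

38.487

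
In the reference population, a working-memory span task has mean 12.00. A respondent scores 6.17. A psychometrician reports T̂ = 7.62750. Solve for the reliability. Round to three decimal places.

T̂ = ρX + (1 − ρ)μ  ⇒  T̂ − μ = ρ(X − μ)
ρ = (T̂ − μ)/(X − μ) = (7.62750 − 12.00) / (6.17 − 12.00) = -4.37250 / -5.83 = 0.75000

0.750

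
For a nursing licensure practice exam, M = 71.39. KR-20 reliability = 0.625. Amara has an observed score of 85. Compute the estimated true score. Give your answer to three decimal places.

Kelley's formula gives T̂ = 0.625·85 + 0.375·71.39 = 53.125 + 26.77125 = 79.8963.

79.896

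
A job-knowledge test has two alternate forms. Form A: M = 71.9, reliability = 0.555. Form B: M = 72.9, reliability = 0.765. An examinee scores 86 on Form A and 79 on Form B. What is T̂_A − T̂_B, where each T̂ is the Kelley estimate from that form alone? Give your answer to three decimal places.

2.159

T̂_A = 0.555(86) + 0.445(71.9) = 79.72550
T̂_B = 0.765(79) + 0.235(72.9) = 77.56650
T̂_A − T̂_B = 2.15900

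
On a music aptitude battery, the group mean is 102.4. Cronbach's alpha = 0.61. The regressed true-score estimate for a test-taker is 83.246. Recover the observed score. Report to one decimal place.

T̂ = ρX + (1 − ρ)μ  ⇒  X = (T̂ − (1 − ρ)μ) / ρ
X = (83.246 − 0.39 × 102.4) / 0.61 = (83.246 − 39.936) / 0.61 = 43.310 / 0.61 = 71.000

71.0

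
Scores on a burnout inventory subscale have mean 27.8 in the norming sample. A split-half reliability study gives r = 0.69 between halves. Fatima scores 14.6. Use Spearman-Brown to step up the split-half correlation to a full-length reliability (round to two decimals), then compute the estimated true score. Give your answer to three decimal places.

Spearman-Brown: ρ = 2r/(1 + r) = 2(0.69)/(1 + 0.69) = 1.380/1.69 = 0.8166 → 0.82
Kelley's formula gives T̂ = 0.82·14.6 + 0.18·27.8 = 11.972 + 5.004 = 16.9760.

16.976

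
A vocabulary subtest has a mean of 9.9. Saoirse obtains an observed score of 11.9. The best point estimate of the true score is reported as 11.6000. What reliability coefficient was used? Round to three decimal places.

T̂ = ρX + (1 − ρ)μ  ⇒  T̂ − μ = ρ(X − μ)
ρ = (T̂ − μ)/(X − μ) = (11.6000 − 9.9) / (11.9 − 9.9) = 1.7000 / 2.0 = 0.85000

0.850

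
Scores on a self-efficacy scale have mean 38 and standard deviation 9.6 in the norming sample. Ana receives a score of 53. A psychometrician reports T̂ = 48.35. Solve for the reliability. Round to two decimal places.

0.69

T̂ = ρX + (1 − ρ)μ  ⇒  T̂ − μ = ρ(X − μ)
ρ = (T̂ − μ)/(X − μ) = (48.35 − 38) / (53 − 38) = 10.35 / 15.0 = 0.6900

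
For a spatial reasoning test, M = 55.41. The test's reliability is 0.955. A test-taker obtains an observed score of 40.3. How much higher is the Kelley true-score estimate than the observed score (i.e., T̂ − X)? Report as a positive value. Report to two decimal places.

0.68

Regress the observed score toward the mean by the unreliability: T̂ = 0.955·40.3 + 0.045·55.41 = 38.4865 + 2.49345 = 40.9799.
T̂ − X = 40.980 − 40.3 = 0.680 → 0.68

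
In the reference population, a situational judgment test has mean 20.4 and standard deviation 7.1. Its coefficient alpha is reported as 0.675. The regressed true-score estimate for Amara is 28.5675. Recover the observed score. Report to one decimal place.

T̂ = ρX + (1 − ρ)μ  ⇒  X = (T̂ − (1 − ρ)μ) / ρ
X = (28.5675 − 0.325 × 20.4) / 0.675 = (28.5675 − 6.6300) / 0.675 = 21.9375 / 0.675 = 32.500

32.5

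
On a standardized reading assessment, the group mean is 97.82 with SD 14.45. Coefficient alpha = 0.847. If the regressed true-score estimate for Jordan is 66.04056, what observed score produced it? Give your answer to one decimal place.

60.3

T̂ = ρX + (1 − ρ)μ  ⇒  X = (T̂ − (1 − ρ)μ) / ρ
X = (66.04056 − 0.153 × 97.82) / 0.847 = (66.04056 − 14.96646) / 0.847 = 51.07410 / 0.847 = 60.300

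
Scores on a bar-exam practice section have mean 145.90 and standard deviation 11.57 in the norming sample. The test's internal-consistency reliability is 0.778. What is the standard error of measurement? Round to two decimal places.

5.45

SEM = SD · √(1 − ρ) = 11.57 × √0.222 = 11.57 × 0.4712 = 5.451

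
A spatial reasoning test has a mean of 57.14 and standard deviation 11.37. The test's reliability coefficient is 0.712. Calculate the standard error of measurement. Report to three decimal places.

6.102

SEM = SD · √(1 − ρ) = 11.37 × √0.288 = 11.37 × 0.5367 = 6.1018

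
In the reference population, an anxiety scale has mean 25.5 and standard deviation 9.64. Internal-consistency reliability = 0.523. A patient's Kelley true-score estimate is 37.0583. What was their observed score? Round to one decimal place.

T̂ = ρX + (1 − ρ)μ  ⇒  X = (T̂ − (1 − ρ)μ) / ρ
X = (37.0583 − 0.477 × 25.5) / 0.523 = (37.0583 − 12.1635) / 0.523 = 24.8948 / 0.523 = 47.600

47.6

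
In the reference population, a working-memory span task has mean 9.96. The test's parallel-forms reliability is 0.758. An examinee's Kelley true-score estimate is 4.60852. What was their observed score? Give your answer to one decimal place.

2.9

T̂ = ρX + (1 − ρ)μ  ⇒  X = (T̂ − (1 − ρ)μ) / ρ
X = (4.60852 − 0.242 × 9.96) / 0.758 = (4.60852 − 2.41032) / 0.758 = 2.19820 / 0.758 = 2.900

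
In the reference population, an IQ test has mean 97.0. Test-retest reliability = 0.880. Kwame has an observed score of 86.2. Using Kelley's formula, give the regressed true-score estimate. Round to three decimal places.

87.496

T̂ = 0.880(86.2) + 0.120(97.0) = 75.8560 + 11.6400 = 87.4960 → 87.496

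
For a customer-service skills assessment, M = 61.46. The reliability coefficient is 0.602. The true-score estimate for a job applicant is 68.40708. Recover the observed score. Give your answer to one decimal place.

T̂ = ρX + (1 − ρ)μ  ⇒  X = (T̂ − (1 − ρ)μ) / ρ
X = (68.40708 − 0.398 × 61.46) / 0.602 = (68.40708 − 24.46108) / 0.602 = 43.94600 / 0.602 = 73.000

73.0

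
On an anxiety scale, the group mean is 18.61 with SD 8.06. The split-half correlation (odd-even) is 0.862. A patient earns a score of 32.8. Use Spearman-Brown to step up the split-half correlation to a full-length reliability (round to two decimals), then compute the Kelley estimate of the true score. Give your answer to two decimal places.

Spearman-Brown: ρ = 2r/(1 + r) = 2(0.862)/(1 + 0.862) = 1.7240/1.862 = 0.9259 → 0.93
Regress the observed score toward the mean by the unreliability: T̂ = 0.93·32.8 + 0.07·18.61 = 30.504 + 1.3027 = 31.807.

31.81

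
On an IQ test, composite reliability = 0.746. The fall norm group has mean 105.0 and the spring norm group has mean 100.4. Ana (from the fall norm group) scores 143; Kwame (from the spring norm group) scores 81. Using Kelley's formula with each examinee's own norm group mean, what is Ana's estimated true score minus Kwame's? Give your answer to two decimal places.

47.42

T̂_Ana = 0.746(143) + 0.254(105.0) = 133.3480
T̂_Kwame = 0.746(81) + 0.254(100.4) = 85.9276
Difference = 133.3480 − 85.9276 = 47.4204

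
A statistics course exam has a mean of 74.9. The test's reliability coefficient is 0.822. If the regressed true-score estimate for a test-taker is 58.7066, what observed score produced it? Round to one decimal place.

55.2

T̂ = ρX + (1 − ρ)μ  ⇒  X = (T̂ − (1 − ρ)μ) / ρ
X = (58.7066 − 0.178 × 74.9) / 0.822 = (58.7066 − 13.3322) / 0.822 = 45.3744 / 0.822 = 55.200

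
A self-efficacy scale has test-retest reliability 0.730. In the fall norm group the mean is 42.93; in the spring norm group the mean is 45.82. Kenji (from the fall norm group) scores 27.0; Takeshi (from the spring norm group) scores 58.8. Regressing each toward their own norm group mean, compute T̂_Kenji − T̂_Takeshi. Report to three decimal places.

T̂_Kenji = 0.730(27.0) + 0.270(42.93) = 31.30110
T̂_Takeshi = 0.730(58.8) + 0.270(45.82) = 55.29540
Difference = 31.30110 − 55.29540 = -23.99430

-23.994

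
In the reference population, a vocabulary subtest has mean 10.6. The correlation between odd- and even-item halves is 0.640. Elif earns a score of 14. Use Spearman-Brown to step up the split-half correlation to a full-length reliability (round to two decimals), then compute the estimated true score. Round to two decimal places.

13.25

Spearman-Brown: ρ = 2r/(1 + r) = 2(0.640)/(1 + 0.640) = 1.2800/1.640 = 0.7805 → 0.78
T̂ = 0.78(14) + 0.22(10.6) = 10.92 + 2.332 = 13.252 → 13.25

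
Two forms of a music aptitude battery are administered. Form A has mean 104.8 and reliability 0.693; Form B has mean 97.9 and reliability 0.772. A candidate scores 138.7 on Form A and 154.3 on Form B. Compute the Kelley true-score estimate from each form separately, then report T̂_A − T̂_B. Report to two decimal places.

T̂_A = 0.693(138.7) + 0.307(104.8) = 128.2927
T̂_B = 0.772(154.3) + 0.228(97.9) = 141.4408
T̂_A − T̂_B = -13.1481

-13.15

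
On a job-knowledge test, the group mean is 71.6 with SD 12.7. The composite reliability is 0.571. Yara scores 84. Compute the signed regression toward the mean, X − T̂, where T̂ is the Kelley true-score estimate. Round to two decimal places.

T̂ = 0.571(84) + 0.429(71.6) = 47.964 + 30.7164 = 78.6804 → 78.680
X − T̂ = 84 − 78.680 = 5.320 → 5.32

5.32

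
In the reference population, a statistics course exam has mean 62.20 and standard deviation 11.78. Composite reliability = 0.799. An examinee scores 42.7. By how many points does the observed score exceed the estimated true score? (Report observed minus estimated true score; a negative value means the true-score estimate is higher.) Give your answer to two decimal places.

Kelley's formula gives T̂ = 0.799·42.7 + 0.201·62.20 = 34.1173 + 12.50220 = 46.6195.
X − T̂ = 42.7 − 46.620 = -3.919 → -3.92

-3.92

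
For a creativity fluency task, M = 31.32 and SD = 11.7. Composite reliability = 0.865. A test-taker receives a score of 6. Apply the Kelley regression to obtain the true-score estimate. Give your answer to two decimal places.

T̂ = 0.865(6) + 0.135(31.32) = 5.190 + 4.22820 = 9.418 → 9.42

9.42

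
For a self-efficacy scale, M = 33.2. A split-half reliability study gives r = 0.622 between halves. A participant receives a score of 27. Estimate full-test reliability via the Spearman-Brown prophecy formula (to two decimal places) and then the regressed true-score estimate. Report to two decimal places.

Spearman-Brown: ρ = 2r/(1 + r) = 2(0.622)/(1 + 0.622) = 1.2440/1.622 = 0.7670 → 0.77
T̂ = ρX + (1 − ρ)μ
  = 0.77 × 27 + 0.23 × 33.2
  = 20.79 + 7.636
  = 28.426
  ≈ 28.43

28.43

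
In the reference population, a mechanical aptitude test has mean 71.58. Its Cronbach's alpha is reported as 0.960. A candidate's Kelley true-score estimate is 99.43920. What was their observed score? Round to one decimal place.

100.6

T̂ = ρX + (1 − ρ)μ  ⇒  X = (T̂ − (1 − ρ)μ) / ρ
X = (99.43920 − 0.040 × 71.58) / 0.960 = (99.43920 − 2.86320) / 0.960 = 96.57600 / 0.960 = 100.600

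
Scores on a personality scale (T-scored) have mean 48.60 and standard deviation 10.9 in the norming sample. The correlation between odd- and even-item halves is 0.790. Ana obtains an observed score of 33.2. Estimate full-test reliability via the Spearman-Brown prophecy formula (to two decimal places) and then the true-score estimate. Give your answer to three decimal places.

Spearman-Brown: ρ = 2r/(1 + r) = 2(0.790)/(1 + 0.790) = 1.5800/1.790 = 0.8827 → 0.88
T̂ = ρX + (1 − ρ)μ
  = 0.88 × 33.2 + 0.12 × 48.60
  = 29.216 + 5.8320
  = 35.0480
  ≈ 35.048

35.048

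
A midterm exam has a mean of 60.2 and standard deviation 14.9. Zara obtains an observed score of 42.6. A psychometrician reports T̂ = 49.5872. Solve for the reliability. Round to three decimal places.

0.603

T̂ = ρX + (1 − ρ)μ  ⇒  T̂ − μ = ρ(X − μ)
ρ = (T̂ − μ)/(X − μ) = (49.5872 − 60.2) / (42.6 − 60.2) = -10.6128 / -17.6 = 0.60300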